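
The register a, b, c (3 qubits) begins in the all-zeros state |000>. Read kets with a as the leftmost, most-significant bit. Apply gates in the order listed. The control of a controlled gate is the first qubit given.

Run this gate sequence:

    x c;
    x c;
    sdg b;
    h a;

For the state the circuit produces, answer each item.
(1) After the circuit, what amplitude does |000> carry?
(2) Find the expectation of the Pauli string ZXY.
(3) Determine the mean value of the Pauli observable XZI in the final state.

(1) |000> carries amplitude sqrt(2)/2 in the final state. Key observation: the block from step 1 through step 2 cancels to the identity and can be dropped.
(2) In the final state, ZXY has expectation 0.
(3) In the final state, XZI has expectation 1.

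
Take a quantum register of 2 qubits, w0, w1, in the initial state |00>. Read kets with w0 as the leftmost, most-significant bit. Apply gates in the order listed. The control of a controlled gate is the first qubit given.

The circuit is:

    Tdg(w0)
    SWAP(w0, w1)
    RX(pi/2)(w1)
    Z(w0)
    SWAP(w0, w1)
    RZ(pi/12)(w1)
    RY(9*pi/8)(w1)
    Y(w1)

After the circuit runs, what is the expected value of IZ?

The observable IZ averages to sqrt(sqrt(2) + 2)/2.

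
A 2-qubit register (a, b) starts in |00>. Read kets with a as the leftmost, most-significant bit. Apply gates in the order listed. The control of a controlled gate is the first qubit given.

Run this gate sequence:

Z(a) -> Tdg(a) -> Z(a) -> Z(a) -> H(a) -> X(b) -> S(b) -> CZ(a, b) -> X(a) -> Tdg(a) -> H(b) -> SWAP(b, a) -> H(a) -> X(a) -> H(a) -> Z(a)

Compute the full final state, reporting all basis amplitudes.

The final amplitudes are -I/2 on |00>, exp(I*pi/4)/2 on |01>, I/2 on |10>, -exp(I*pi/4)/2 on |11>. Key observation: gates 13-16 undo each other exactly, leaving only the rest of the circuit to track.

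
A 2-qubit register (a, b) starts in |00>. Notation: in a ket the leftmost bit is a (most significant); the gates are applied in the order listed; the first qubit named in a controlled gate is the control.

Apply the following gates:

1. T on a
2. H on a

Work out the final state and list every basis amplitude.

The resulting statevector has amplitude sqrt(2)/2 on |00>, 0 on |01>, sqrt(2)/2 on |10>, 0 on |11>.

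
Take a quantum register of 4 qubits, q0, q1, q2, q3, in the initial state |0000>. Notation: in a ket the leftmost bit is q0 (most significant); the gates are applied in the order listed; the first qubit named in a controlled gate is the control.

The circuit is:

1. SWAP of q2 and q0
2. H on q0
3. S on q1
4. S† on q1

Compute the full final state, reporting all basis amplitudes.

The resulting statevector has amplitude sqrt(2)/2 on |0000>, sqrt(2)/2 on |1000>, and 0 on every other basis state. Key observation: gates 3-4 undo each other exactly, leaving only the rest of the circuit to track.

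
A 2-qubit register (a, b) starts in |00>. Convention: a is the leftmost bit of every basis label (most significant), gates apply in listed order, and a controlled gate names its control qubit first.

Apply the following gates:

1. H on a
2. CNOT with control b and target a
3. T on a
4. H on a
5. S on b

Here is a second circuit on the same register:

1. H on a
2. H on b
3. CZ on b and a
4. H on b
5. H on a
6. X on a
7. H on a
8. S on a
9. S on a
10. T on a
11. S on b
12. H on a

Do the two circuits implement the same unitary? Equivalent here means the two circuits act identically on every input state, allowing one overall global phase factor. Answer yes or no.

No: there is an input state on which the two circuits produce genuinely different outputs (not merely differing by a phase).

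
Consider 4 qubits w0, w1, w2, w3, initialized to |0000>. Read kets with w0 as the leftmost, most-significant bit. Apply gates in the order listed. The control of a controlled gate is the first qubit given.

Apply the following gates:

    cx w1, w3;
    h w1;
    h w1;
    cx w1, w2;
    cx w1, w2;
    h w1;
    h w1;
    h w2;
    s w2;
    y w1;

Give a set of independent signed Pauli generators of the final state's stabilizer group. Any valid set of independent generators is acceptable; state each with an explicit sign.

The final state is stabilized by the group generated by +IIYI, +ZIII, -IZII, +IIIZ; other independent generating sets are equally valid. Key observation: the block from step 2 through step 7 cancels to the identity and can be dropped.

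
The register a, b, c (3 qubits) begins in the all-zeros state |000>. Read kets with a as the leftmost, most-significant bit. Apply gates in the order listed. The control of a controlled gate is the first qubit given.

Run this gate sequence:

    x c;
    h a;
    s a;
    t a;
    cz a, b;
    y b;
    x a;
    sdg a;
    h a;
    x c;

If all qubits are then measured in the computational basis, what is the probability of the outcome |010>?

The probability of measuring |010> is 1/2 - sqrt(2)/4.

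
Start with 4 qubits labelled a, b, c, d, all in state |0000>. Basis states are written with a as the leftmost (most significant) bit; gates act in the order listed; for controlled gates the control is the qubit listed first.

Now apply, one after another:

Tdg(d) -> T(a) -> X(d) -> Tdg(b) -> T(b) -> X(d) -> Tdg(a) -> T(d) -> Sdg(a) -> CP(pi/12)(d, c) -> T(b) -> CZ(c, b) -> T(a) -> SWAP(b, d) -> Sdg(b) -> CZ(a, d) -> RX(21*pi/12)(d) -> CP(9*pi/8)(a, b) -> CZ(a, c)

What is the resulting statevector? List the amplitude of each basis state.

The final amplitudes are -sqrt(sqrt(2) + 2)/2 on |0000>, -I*sqrt(2 - sqrt(2))/2 on |0001>, and 0 on every other basis state. Key observation: steps 1-8 multiply out to the identity, so the circuit reduces to the remaining gates.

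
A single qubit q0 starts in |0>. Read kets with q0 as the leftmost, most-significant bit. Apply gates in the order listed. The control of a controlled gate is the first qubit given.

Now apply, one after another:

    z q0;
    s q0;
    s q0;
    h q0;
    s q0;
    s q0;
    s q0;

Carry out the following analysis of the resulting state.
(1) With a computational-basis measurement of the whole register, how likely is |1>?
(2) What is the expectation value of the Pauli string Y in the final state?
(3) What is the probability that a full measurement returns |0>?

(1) The probability of measuring |1> is 1/2.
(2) In the final state, Y has expectation -1.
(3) Outcome |0> occurs with probability 1/2.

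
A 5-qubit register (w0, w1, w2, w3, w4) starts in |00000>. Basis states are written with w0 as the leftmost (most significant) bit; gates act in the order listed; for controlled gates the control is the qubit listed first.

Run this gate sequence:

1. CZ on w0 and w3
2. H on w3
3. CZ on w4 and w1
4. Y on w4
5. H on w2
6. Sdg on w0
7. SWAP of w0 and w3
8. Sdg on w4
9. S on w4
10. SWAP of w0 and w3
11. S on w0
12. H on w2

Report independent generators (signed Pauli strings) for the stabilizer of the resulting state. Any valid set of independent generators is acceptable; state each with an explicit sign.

The final state is stabilized by the group generated by +IIIXI, +ZIIII, +IZIII, +IIZII, -IIIIZ; other independent generating sets are equally valid. Key observation: steps 5-12 multiply out to the identity, so the circuit reduces to the remaining gates.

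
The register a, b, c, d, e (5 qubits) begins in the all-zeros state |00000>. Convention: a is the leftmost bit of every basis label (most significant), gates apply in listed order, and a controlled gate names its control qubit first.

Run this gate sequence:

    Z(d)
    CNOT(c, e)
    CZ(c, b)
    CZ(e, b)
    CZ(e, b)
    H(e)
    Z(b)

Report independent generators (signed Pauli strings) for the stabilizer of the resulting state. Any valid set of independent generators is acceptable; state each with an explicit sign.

The stabilizer group can be generated by +IIIIX, +ZIIII, +IZIII, +IIZII, +IIIZI, among other valid generating sets.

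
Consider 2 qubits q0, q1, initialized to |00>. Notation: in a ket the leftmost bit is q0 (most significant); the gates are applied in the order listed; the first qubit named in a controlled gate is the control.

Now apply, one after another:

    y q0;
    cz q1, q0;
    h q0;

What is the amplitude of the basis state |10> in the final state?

The amplitude on |10> is -sqrt(2)*I/2.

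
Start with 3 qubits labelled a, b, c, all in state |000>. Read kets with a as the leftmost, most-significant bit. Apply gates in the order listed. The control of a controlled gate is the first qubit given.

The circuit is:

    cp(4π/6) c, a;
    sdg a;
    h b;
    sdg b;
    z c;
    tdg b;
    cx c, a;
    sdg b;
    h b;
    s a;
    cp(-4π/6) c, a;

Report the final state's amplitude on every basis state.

After the circuit, the state carries amplitude 1/2 + exp(3*I*pi/4)/2 on |000>, 1/2 - exp(3*I*pi/4)/2 on |010>, and 0 on every other basis state.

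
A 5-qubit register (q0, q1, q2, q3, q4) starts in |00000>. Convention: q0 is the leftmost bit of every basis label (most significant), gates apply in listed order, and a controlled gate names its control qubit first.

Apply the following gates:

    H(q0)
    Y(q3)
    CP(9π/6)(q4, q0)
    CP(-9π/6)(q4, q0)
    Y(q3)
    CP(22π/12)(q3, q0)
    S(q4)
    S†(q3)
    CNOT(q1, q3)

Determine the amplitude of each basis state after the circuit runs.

The final amplitudes are sqrt(2)/2 on |00000>, sqrt(2)/2 on |10000>, and 0 on every other basis state. Key observation: steps 2-5 multiply out to the identity, so the circuit reduces to the remaining gates.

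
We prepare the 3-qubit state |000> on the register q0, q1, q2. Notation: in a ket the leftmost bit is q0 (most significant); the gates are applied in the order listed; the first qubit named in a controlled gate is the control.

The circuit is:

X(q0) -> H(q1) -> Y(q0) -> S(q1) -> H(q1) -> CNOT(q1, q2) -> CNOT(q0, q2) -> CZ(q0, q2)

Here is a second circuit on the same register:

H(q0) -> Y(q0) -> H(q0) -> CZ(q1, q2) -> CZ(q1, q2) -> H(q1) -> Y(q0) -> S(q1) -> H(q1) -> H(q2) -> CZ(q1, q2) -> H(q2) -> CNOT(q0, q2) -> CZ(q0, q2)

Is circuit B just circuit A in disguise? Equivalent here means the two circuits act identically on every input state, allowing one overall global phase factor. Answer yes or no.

No, they are not equivalent — no single phase factor reconciles the two unitaries.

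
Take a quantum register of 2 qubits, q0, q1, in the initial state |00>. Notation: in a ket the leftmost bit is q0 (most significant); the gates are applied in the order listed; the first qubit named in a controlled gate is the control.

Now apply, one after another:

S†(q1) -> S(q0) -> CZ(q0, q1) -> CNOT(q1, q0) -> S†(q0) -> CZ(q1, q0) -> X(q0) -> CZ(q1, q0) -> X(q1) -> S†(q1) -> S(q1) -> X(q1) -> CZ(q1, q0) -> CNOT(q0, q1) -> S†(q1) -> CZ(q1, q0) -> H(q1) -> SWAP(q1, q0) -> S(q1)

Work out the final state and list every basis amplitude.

The final amplitudes are 0 on |00>, -sqrt(2)/2 on |01>, 0 on |10>, sqrt(2)/2 on |11>. Key observation: the block from step 8 through step 13 cancels to the identity and can be dropped.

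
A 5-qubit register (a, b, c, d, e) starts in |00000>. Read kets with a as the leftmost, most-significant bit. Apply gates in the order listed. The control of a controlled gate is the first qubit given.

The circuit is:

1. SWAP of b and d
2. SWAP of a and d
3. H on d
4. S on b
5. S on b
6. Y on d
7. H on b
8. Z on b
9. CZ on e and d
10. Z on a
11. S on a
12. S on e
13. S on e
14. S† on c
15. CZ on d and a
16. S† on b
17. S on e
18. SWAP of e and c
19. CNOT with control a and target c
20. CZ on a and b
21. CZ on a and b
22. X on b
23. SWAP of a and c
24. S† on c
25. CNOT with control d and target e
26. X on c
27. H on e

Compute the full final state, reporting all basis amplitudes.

After the circuit, the state carries amplitude sqrt(2)/4 on |00100>, sqrt(2)/4 on |00101>, -sqrt(2)/4 on |00110>, sqrt(2)/4 on |00111>, -sqrt(2)*I/4 on |01100>, -sqrt(2)*I/4 on |01101>, sqrt(2)*I/4 on |01110>, -sqrt(2)*I/4 on |01111>, and 0 on every other basis state. Key observation: the block from step 20 through step 21 cancels to the identity and can be dropped.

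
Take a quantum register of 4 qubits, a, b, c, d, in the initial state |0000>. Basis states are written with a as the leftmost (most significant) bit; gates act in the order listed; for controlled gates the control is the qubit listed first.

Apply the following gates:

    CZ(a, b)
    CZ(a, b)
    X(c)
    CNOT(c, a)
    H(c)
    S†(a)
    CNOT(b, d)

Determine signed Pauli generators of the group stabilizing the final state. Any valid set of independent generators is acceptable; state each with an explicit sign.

One valid set of independent stabilizer generators is -IIXI, -ZIII, +IZII, +IIIZ (any independent generating set of the same group is equally correct). Key observation: the block from step 1 through step 2 cancels to the identity and can be dropped.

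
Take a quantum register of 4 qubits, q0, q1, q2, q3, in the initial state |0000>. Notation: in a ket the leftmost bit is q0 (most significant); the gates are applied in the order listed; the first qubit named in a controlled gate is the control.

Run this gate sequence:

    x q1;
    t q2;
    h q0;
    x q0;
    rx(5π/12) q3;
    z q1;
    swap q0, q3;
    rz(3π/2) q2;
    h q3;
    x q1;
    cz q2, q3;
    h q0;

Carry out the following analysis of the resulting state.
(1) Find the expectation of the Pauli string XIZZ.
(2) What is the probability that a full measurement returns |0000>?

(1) The expectation value of XIZZ is -sqrt(2)/4 + sqrt(6)/4.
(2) A full measurement returns |0000> with probability 1/2.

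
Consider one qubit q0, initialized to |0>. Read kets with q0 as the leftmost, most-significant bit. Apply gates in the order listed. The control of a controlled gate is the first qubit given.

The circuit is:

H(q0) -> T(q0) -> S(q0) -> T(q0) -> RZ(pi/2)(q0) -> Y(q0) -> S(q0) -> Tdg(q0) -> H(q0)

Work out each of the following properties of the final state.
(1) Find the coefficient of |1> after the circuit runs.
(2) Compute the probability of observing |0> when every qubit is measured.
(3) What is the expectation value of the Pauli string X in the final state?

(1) The amplitude on |1> is -I/2 + exp(3*I*pi/4)/2.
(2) The probability of measuring |0> is sqrt(2)/4 + 1/2.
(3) The expectation value of X is 0.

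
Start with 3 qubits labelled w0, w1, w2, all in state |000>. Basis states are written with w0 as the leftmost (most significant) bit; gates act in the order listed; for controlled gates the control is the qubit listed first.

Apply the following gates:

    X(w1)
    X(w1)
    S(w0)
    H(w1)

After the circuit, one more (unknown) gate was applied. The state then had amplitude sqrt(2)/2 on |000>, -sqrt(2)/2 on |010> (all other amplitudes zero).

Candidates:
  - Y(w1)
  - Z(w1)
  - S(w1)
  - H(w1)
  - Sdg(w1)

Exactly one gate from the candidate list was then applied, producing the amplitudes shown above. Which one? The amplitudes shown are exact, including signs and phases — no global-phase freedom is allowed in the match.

The applied gate was Z(w1). Key observation: steps 1-2 multiply out to the identity, so the circuit reduces to the remaining gates.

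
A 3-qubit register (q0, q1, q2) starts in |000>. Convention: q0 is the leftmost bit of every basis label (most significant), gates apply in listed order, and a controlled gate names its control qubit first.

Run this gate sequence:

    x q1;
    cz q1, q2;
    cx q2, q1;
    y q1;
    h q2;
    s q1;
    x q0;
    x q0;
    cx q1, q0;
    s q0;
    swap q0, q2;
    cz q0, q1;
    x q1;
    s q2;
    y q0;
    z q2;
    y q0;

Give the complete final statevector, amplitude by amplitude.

The resulting statevector has amplitude -sqrt(2)*I/2 on |010>, -sqrt(2)*I/2 on |110>, and 0 on every other basis state.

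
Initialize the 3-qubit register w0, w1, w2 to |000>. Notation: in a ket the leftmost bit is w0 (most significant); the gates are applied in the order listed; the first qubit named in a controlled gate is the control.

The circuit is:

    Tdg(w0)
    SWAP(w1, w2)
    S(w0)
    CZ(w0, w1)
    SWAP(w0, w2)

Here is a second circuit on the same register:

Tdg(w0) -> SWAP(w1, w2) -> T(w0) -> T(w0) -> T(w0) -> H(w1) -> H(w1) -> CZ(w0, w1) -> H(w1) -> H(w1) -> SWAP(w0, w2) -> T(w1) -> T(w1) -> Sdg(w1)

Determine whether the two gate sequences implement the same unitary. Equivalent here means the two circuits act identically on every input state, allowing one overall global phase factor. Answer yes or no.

No: there is an input state on which the two circuits produce genuinely different outputs (not merely differing by a phase).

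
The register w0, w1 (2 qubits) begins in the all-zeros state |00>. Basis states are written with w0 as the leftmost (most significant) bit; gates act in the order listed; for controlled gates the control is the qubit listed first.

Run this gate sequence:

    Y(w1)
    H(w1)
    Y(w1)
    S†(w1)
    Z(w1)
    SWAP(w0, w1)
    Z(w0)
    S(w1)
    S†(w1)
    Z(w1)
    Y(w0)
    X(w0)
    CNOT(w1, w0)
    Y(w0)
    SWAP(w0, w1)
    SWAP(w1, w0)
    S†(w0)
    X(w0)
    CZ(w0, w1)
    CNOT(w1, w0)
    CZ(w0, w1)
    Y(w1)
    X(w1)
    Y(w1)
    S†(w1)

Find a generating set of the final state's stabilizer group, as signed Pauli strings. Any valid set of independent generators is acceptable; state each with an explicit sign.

One valid set of independent stabilizer generators is +XI, -IZ (any independent generating set of the same group is equally correct).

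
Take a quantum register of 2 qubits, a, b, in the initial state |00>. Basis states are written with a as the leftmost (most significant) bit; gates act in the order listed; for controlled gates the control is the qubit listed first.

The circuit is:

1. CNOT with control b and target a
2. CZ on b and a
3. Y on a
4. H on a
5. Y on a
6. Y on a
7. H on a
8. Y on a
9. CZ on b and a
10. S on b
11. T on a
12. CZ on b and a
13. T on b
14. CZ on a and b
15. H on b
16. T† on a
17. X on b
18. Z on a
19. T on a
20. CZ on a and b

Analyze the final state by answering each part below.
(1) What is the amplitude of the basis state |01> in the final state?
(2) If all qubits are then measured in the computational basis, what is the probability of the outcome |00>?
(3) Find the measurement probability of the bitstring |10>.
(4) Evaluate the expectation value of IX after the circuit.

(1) The amplitude on |01> is sqrt(2)/2. Key observation: steps 2-9 multiply out to the identity, so the circuit reduces to the remaining gates.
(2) A full measurement returns |00> with probability 1/2.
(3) The probability of measuring |10> is 0.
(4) In the final state, IX has expectation 1.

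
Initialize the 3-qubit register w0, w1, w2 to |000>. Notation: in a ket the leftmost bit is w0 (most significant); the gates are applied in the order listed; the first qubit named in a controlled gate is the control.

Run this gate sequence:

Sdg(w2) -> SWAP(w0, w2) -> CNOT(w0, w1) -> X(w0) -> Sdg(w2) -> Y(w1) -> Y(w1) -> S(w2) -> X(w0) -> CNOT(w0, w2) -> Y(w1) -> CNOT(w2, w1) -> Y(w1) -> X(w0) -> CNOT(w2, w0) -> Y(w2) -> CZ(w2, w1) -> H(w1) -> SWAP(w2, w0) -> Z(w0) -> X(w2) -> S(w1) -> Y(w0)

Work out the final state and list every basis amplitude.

After the circuit, the state carries amplitude -sqrt(2)/2 on |000>, -sqrt(2)*I/2 on |010>, and 0 on every other basis state. Key observation: the block from step 4 through step 9 cancels to the identity and can be dropped.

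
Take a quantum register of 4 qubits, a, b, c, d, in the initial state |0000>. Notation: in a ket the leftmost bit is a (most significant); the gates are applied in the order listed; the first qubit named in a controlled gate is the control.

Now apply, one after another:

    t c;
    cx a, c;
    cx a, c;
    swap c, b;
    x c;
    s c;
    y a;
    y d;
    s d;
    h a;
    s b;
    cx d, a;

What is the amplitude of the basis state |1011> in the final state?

|1011> carries amplitude sqrt(2)/2 in the final state.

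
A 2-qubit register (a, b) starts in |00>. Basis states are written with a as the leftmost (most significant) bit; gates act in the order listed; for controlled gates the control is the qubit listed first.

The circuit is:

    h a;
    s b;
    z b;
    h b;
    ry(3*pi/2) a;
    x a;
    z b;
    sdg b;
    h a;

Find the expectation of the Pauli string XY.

The observable XY averages to -1.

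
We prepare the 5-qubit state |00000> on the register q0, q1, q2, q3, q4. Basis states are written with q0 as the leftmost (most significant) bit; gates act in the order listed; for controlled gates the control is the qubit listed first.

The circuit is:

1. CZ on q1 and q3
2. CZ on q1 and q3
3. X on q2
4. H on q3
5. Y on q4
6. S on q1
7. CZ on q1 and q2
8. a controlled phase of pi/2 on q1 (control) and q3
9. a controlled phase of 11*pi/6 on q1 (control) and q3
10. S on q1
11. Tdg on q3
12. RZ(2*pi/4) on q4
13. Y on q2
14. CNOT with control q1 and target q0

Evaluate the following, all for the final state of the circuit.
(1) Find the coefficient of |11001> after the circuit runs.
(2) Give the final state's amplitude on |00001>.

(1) The final state's coefficient on |11001> equals 0. Key observation: gates 1-2 undo each other exactly, leaving only the rest of the circuit to track.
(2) The final state's coefficient on |00001> equals sqrt(2)*exp(I*pi/4)/2.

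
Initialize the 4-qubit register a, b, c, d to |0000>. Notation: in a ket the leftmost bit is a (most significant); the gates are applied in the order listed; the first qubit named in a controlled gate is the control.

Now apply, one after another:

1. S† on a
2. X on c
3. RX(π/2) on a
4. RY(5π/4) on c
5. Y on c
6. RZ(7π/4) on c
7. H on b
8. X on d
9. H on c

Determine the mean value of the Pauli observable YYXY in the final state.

In the final state, YYXY has expectation 0.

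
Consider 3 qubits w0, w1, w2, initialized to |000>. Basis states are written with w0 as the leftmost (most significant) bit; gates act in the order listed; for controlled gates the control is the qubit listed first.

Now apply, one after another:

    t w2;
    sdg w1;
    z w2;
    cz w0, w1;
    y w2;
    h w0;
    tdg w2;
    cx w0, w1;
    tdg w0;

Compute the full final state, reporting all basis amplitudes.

The resulting statevector has amplitude sqrt(2)*exp(I*pi/4)/2 on |001>, sqrt(2)/2 on |111>, and 0 on every other basis state.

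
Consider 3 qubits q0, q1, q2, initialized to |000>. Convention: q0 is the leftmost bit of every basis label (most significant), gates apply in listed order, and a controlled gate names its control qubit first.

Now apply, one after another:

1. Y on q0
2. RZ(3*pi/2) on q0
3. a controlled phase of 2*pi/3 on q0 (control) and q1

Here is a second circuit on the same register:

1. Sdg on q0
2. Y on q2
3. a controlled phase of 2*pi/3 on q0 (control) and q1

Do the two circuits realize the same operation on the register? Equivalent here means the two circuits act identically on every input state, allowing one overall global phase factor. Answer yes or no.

No, they are not equivalent — no single phase factor reconciles the two unitaries.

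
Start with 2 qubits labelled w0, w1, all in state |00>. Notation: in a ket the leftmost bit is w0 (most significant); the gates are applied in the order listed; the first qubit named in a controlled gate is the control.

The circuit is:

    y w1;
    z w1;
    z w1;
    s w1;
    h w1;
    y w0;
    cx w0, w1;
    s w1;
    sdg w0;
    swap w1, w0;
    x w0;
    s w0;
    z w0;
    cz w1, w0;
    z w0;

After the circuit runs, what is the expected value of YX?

The expectation value of YX is 0.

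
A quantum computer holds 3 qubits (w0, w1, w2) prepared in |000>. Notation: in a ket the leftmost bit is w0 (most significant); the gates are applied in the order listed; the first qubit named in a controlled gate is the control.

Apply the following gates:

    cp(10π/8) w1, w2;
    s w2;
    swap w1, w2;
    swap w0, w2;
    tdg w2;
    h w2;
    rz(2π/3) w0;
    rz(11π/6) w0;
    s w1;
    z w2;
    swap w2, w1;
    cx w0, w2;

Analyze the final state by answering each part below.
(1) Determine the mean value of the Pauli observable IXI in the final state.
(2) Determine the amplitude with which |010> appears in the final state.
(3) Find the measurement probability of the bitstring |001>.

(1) The expectation value of IXI is -1.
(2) |010> carries amplitude -sqrt(2)*exp(3*I*pi/4)/2 in the final state.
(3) A full measurement returns |001> with probability 0.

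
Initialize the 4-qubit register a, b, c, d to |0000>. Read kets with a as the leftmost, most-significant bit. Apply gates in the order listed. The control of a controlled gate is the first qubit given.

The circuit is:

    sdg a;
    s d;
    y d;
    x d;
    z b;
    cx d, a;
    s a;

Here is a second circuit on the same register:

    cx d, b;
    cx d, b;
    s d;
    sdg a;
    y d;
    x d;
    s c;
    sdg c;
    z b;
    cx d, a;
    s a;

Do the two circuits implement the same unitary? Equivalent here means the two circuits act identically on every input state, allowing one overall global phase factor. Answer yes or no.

Yes, they are equivalent — the unitaries differ by at most a global phase.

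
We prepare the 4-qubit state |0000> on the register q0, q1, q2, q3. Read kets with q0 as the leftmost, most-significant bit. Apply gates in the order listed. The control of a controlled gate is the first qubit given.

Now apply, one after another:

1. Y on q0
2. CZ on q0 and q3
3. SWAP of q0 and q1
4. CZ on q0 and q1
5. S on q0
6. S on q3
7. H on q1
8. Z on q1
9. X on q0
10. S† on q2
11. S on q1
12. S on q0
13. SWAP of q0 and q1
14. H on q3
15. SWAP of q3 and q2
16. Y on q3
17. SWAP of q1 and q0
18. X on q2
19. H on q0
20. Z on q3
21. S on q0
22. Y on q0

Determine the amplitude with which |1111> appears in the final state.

The amplitude on |1111> is -sqrt(2)*I/4.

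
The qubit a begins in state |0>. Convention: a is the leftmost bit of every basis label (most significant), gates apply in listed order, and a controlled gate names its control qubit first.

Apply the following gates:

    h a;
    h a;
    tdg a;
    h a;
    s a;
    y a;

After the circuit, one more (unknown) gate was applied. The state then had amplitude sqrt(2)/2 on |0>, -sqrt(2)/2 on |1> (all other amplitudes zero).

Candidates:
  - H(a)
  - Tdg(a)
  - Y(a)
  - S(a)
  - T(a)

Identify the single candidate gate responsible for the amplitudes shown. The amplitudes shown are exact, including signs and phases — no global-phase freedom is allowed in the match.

It was S(a) that produced the state shown. Key observation: gates 1-2 undo each other exactly, leaving only the rest of the circuit to track.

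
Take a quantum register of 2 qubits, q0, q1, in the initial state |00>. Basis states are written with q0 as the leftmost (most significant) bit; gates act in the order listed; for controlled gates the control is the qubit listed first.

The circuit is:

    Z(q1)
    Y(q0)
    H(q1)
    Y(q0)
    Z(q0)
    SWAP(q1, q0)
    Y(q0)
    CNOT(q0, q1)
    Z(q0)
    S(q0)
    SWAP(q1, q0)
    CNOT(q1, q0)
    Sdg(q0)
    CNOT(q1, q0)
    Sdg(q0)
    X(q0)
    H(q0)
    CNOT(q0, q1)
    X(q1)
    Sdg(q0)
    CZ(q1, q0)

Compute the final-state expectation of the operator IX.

The observable IX averages to 1.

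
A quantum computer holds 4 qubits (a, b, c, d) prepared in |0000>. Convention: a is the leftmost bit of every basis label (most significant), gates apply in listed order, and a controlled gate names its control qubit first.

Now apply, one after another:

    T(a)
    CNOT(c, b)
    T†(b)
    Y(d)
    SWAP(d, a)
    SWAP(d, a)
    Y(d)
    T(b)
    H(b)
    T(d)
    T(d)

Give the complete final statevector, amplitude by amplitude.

After the circuit, the state carries amplitude sqrt(2)/2 on |0000>, sqrt(2)/2 on |0100>, and 0 on every other basis state.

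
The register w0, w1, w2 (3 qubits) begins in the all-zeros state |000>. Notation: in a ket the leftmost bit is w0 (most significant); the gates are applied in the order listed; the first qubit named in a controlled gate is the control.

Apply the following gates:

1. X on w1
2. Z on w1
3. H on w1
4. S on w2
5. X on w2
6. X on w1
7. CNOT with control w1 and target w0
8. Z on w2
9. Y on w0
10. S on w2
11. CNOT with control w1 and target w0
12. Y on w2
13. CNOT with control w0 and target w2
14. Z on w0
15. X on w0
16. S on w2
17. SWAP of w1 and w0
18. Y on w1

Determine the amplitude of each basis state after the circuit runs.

The final amplitudes are -sqrt(2)*I/2 on |011>, -sqrt(2)*I/2 on |111>, and 0 on every other basis state.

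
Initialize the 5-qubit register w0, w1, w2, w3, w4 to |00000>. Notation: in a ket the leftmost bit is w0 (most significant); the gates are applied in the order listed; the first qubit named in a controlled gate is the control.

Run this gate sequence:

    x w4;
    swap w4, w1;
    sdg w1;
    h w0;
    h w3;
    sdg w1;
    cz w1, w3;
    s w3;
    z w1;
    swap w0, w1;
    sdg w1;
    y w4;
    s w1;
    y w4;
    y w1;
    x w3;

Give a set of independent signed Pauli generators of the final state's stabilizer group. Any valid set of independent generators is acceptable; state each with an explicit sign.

The final state is stabilized by the group generated by -IXIII, +IIIYI, -ZIIII, +IIZII, +IIIIZ; other independent generating sets are equally valid.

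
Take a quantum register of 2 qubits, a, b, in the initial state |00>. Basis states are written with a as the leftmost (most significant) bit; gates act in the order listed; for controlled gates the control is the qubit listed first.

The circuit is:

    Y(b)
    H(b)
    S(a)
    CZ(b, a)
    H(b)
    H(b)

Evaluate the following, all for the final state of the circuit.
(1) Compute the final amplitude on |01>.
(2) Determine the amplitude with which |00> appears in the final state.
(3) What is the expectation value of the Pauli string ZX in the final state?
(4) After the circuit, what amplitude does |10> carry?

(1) |01> carries amplitude -sqrt(2)*I/2 in the final state.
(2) |00> carries amplitude sqrt(2)*I/2 in the final state.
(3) The observable ZX averages to -1.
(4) The final state's coefficient on |10> equals 0.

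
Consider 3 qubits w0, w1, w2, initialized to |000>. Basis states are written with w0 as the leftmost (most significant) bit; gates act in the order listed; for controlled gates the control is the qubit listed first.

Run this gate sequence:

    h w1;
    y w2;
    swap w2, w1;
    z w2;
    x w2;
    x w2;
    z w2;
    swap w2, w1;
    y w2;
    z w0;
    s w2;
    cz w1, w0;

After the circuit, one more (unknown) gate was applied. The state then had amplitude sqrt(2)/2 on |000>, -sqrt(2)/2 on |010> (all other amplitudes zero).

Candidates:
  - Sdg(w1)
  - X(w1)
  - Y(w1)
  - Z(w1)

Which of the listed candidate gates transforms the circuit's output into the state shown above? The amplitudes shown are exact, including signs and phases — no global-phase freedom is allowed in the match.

The unique candidate consistent with the amplitudes is Z(w1). Key observation: steps 2-9 multiply out to the identity, so the circuit reduces to the remaining gates.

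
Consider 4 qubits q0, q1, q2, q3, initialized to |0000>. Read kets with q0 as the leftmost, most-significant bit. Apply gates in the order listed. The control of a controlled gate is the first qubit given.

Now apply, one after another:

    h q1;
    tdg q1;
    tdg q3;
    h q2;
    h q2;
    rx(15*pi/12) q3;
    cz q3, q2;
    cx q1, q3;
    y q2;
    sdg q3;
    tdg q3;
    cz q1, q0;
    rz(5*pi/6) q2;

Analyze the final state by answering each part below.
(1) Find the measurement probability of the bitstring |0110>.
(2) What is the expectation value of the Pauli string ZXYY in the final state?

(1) Outcome |0110> occurs with probability sqrt(2)/8 + 1/4. Key observation: the block from step 4 through step 5 cancels to the identity and can be dropped.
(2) In the final state, ZXYY has expectation 0.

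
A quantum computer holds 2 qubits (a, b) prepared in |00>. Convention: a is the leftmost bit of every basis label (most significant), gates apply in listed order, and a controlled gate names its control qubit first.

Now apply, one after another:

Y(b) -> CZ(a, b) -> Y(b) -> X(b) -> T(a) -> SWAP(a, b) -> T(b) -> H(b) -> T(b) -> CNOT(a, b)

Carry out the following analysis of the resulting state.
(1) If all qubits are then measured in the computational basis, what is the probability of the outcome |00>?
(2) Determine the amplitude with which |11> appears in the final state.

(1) The probability of measuring |00> is 0.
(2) The amplitude on |11> is sqrt(2)/2.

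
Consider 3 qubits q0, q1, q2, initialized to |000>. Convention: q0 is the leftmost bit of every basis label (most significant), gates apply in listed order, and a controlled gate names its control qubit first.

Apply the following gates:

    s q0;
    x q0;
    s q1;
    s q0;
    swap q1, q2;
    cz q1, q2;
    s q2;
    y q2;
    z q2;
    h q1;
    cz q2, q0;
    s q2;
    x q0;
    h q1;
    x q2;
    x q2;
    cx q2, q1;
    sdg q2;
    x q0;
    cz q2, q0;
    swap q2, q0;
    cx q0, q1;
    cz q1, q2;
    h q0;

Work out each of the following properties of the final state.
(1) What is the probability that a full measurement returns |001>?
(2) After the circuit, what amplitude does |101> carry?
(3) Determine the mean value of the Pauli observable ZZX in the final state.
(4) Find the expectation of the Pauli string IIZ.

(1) The probability of measuring |001> is 1/2.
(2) |101> carries amplitude -sqrt(2)/2 in the final state.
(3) The observable ZZX averages to 0.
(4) In the final state, IIZ has expectation -1.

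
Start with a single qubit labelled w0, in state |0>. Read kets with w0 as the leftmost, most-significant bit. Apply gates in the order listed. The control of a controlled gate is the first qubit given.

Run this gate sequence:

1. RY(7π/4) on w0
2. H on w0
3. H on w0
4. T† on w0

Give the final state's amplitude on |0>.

The final state's coefficient on |0> equals -sqrt(sqrt(2) + 2)/2. Key observation: gates 2-3 undo each other exactly, leaving only the rest of the circuit to track.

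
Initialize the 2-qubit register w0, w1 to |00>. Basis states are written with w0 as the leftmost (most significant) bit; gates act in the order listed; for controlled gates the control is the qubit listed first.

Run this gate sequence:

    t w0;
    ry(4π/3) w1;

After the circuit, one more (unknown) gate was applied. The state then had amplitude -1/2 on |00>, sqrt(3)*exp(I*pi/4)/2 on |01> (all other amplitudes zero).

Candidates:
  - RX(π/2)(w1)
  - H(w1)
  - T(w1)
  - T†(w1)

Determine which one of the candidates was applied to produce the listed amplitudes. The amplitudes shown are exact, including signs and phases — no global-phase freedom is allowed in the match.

The applied gate was T(w1).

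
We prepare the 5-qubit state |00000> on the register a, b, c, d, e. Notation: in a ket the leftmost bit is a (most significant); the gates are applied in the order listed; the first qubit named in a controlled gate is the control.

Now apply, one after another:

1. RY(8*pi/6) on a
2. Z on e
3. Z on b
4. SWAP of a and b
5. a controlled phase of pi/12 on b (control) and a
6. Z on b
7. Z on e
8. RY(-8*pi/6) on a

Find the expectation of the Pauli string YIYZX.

The expectation value of YIYZX is 0.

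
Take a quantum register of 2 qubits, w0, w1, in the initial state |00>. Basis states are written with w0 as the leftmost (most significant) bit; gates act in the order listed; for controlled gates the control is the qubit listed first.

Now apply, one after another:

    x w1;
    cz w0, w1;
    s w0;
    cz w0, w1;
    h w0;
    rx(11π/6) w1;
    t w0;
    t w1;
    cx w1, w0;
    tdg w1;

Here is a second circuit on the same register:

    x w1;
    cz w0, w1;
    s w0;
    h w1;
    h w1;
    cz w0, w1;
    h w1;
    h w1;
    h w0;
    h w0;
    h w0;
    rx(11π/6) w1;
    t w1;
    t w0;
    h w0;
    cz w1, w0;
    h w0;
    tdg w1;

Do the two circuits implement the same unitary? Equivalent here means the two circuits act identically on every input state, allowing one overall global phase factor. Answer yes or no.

Yes — the two circuits implement the same unitary up to a global phase.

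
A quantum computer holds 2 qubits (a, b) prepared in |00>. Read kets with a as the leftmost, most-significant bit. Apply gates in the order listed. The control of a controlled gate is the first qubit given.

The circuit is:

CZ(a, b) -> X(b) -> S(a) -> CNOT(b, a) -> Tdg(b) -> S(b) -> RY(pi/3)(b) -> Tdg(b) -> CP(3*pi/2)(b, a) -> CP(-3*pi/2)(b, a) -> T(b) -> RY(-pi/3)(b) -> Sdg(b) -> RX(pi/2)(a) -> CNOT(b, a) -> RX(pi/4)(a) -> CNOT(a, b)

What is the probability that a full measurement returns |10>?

Outcome |10> occurs with probability sqrt(2)/4 + 1/2. Key observation: gates 7-12 undo each other exactly, leaving only the rest of the circuit to track.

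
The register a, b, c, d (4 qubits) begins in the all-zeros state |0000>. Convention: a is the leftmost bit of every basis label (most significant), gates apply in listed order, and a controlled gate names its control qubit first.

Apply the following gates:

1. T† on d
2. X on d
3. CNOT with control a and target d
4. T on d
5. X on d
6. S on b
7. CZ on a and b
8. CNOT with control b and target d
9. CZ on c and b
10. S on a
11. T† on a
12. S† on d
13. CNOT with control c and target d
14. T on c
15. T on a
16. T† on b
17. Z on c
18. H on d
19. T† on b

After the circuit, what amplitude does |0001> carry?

The final state's coefficient on |0001> equals sqrt(2)*exp(I*pi/4)/2.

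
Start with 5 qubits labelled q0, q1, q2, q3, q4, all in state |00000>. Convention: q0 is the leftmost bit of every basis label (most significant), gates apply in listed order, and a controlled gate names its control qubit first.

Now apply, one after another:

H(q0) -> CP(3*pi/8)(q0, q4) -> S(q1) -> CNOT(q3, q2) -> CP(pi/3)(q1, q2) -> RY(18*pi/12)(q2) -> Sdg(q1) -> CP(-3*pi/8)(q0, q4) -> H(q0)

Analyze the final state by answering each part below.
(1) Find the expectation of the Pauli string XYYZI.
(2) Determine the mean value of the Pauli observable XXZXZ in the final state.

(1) The observable XYYZI averages to 0.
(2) In the final state, XXZXZ has expectation 0.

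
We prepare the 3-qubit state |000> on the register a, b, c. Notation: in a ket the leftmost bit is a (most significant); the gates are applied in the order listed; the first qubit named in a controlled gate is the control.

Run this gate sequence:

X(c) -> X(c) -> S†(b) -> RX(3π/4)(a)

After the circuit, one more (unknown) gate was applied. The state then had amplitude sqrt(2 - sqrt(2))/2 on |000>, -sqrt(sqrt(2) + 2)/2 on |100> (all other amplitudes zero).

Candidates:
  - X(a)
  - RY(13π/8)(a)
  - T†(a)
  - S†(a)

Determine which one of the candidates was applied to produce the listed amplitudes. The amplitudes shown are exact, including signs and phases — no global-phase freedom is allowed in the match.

It was S†(a) that produced the state shown. Key observation: steps 1-2 multiply out to the identity, so the circuit reduces to the remaining gates.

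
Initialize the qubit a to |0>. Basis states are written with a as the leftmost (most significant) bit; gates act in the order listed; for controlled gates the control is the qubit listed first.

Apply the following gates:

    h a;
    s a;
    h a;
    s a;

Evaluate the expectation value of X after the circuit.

The observable X averages to 1.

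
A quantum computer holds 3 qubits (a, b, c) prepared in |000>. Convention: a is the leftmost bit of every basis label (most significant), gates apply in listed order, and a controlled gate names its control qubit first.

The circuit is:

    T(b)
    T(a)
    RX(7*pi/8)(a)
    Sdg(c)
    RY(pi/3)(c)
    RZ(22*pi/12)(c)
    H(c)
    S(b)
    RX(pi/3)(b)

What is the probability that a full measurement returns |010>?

The probability of measuring |010> is 7/64 - 7*sqrt(sqrt(2) + 2)/128.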